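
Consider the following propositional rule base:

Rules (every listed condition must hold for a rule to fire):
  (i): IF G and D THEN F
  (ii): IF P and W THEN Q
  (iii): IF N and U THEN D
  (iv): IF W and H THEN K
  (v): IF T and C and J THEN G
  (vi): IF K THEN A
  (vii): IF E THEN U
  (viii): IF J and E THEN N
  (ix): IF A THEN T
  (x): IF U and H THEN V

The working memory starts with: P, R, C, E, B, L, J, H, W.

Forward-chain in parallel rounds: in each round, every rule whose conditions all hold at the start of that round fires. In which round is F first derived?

Round 1 fires (ii), (iv), (vii), (viii), giving Q, K, U, N.
Round 2 fires (iii), (vi), (x), giving D, A, V.
Round 3 fires (ix), giving T.
Round 4 fires (v), giving G.
Round 5 fires (i), giving F.
F first appears in round 5.

5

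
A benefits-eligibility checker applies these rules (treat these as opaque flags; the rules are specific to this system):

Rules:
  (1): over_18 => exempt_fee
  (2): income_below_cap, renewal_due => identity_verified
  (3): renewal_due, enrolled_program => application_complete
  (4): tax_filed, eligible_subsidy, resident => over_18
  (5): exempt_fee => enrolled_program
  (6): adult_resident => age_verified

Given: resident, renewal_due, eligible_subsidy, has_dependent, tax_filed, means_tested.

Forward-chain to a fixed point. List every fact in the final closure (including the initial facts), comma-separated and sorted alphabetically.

[1] (4) [tax_filed, eligible_subsidy, resident => over_18]. ⇒ new: over_18.
[2] (1) [over_18 => exempt_fee]. ⇒ new: exempt_fee.
[3] (5) [exempt_fee => enrolled_program]. ⇒ new: enrolled_program.
[4] (3) [renewal_due, enrolled_program => application_complete]. ⇒ new: application_complete.

application_complete, eligible_subsidy, enrolled_program, exempt_fee, has_dependent, means_tested, over_18, renewal_due, resident, tax_filed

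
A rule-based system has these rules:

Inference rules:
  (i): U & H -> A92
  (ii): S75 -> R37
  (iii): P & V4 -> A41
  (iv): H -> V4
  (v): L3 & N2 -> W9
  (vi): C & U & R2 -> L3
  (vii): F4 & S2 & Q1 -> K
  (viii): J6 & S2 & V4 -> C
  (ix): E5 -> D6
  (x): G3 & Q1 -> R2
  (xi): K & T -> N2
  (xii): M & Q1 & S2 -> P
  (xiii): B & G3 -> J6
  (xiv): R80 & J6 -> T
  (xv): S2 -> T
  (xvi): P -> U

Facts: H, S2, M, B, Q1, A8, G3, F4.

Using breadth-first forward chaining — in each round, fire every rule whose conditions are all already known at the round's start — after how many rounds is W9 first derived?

4

[1] (iv) [H -> V4]; (vii) [F4 & S2 & Q1 -> K]; (x) [G3 & Q1 -> R2]; (xii) [M & Q1 & S2 -> P]; (xiii) [B & G3 -> J6]; (xv) [S2 -> T]. ⇒ new: V4, K, R2, P, J6, T.
[2] (iii) [P & V4 -> A41]; (viii) [J6 & S2 & V4 -> C]; (xi) [K & T -> N2]; (xvi) [P -> U]. ⇒ new: A41, C, N2, U.
[3] (i) [U & H -> A92]; (vi) [C & U & R2 -> L3]. ⇒ new: A92, L3.
[4] (v) [L3 & N2 -> W9]. ⇒ new: W9.
W9 first appears in round 4.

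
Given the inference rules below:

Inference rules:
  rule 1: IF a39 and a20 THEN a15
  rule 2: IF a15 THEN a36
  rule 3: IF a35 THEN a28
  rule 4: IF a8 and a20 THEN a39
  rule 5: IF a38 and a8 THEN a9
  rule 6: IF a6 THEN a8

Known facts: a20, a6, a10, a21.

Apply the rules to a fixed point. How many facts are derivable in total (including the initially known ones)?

Round 1 fires rule 6, giving a8.
Round 2 fires rule 4, giving a39.
Round 3 fires rule 1, giving a15.
Round 4 fires rule 2, giving a36.
Closure: {a10, a15, a20, a21, a36, a39, a6, a8} — 8 facts.

8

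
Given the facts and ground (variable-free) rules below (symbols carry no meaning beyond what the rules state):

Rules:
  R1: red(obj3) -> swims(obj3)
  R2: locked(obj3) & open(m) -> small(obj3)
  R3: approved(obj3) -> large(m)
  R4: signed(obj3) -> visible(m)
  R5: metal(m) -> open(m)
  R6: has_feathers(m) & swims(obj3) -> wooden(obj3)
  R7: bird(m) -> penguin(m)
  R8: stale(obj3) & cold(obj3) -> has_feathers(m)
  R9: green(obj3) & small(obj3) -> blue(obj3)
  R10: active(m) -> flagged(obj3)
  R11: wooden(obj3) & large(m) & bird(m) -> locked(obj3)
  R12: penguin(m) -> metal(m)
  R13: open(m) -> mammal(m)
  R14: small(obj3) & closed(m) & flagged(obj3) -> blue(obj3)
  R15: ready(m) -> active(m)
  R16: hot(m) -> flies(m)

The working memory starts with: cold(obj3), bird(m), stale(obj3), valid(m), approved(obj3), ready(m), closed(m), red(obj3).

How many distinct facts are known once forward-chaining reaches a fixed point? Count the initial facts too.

21

Round 1: R1 [red(obj3) -> swims(obj3)]; R3 [approved(obj3) -> large(m)]; R7 [bird(m) -> penguin(m)]; R8 [stale(obj3) & cold(obj3) -> has_feathers(m)]; R15 [ready(m) -> active(m)]. New: swims(obj3), large(m), penguin(m), has_feathers(m), active(m).
Round 2: R6 [has_feathers(m) & swims(obj3) -> wooden(obj3)]; R10 [active(m) -> flagged(obj3)]; R12 [penguin(m) -> metal(m)]. New: wooden(obj3), flagged(obj3), metal(m).
Round 3: R5 [metal(m) -> open(m)]; R11 [wooden(obj3) & large(m) & bird(m) -> locked(obj3)]. New: open(m), locked(obj3).
Round 4: R2 [locked(obj3) & open(m) -> small(obj3)]; R13 [open(m) -> mammal(m)]. New: small(obj3), mammal(m).
Round 5: R14 [small(obj3) & closed(m) & flagged(obj3) -> blue(obj3)]. New: blue(obj3).
Closure: {active(m), approved(obj3), bird(m), blue(obj3), closed(m), cold(obj3), flagged(obj3), has_feathers(m), large(m), locked(obj3), mammal(m), metal(m), open(m), penguin(m), ready(m), red(obj3), small(obj3), stale(obj3), swims(obj3), valid(m), wooden(obj3)} — 21 facts.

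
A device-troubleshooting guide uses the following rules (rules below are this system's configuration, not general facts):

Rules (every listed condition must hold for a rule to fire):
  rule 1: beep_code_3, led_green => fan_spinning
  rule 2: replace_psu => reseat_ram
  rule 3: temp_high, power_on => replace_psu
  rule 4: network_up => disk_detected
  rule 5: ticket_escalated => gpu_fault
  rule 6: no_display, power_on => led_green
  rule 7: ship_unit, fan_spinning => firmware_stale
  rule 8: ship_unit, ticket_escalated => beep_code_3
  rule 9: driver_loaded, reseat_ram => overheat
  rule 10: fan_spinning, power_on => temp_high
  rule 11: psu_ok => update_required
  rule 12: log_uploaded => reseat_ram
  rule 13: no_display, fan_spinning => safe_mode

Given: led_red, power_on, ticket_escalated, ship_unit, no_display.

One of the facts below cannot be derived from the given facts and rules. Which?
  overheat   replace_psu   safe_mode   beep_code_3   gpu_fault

overheat

Round 1: rule 5 [ticket_escalated => gpu_fault]; rule 6 [no_display, power_on => led_green]; rule 8 [ship_unit, ticket_escalated => beep_code_3]. New: gpu_fault, led_green, beep_code_3.
Round 2: rule 1 [beep_code_3, led_green => fan_spinning]. New: fan_spinning.
Round 3: rule 7 [ship_unit, fan_spinning => firmware_stale]; rule 10 [fan_spinning, power_on => temp_high]; rule 13 [no_display, fan_spinning => safe_mode]. New: firmware_stale, temp_high, safe_mode.
Round 4: rule 3 [temp_high, power_on => replace_psu]. New: replace_psu.
Round 5: rule 2 [replace_psu => reseat_ram]. New: reseat_ram.
Derived: gpu_fault (round 1), safe_mode (round 3), replace_psu (round 4), beep_code_3 (round 1). overheat never appears in any round.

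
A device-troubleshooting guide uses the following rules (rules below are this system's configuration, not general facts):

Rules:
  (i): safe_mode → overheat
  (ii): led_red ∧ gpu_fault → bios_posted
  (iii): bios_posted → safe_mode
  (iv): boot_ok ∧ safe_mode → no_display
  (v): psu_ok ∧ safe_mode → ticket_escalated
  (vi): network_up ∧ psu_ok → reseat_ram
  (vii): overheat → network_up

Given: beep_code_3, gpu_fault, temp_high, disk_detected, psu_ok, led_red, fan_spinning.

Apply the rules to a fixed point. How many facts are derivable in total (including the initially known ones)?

Round 1: (ii) [led_red ∧ gpu_fault → bios_posted]. New: bios_posted.
Round 2: (iii) [bios_posted → safe_mode]. New: safe_mode.
Round 3: (i) [safe_mode → overheat]; (v) [psu_ok ∧ safe_mode → ticket_escalated]. New: overheat, ticket_escalated.
Round 4: (vii) [overheat → network_up]. New: network_up.
Round 5: (vi) [network_up ∧ psu_ok → reseat_ram]. New: reseat_ram.
Closure: {beep_code_3, bios_posted, disk_detected, fan_spinning, gpu_fault, led_red, network_up, overheat, psu_ok, reseat_ram, safe_mode, temp_high, ticket_escalated} — 13 facts.

13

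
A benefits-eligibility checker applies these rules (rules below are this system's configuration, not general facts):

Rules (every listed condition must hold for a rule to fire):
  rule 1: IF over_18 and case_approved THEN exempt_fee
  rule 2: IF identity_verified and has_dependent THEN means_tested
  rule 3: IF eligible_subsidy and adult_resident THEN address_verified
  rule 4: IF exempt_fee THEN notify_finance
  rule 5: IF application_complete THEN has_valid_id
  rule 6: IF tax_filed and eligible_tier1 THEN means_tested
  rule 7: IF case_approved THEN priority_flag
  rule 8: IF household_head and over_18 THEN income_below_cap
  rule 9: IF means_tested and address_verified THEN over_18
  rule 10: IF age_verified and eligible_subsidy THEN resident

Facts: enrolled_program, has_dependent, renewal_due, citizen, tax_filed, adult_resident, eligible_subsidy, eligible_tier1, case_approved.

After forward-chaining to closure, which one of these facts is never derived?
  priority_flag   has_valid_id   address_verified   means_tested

Round 1: rule 3 [IF eligible_subsidy and adult_resident THEN address_verified]; rule 6 [IF tax_filed and eligible_tier1 THEN means_tested]; rule 7 [IF case_approved THEN priority_flag]. New: address_verified, means_tested, priority_flag.
Round 2: rule 9 [IF means_tested and address_verified THEN over_18]. New: over_18.
Round 3: rule 1 [IF over_18 and case_approved THEN exempt_fee]. New: exempt_fee.
Round 4: rule 4 [IF exempt_fee THEN notify_finance]. New: notify_finance.
Derived: address_verified (round 1), priority_flag (round 1), means_tested (round 1). has_valid_id never appears in any round.

has_valid_id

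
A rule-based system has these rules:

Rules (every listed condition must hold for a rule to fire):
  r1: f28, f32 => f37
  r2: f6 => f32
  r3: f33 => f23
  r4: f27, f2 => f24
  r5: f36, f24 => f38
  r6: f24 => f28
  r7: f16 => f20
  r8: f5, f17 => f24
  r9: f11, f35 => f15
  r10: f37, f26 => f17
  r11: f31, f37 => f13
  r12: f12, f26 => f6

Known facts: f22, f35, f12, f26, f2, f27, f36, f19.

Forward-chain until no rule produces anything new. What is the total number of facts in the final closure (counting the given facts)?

15

Round 1 — r4, r12, derive f24, f6.
Round 2 — r2, r5, r6, derive f32, f38, f28.
Round 3 — r1, derive f37.
Round 4 — r10, derive f17.
Closure: {f12, f17, f19, f2, f22, f24, f26, f27, f28, f32, f35, f36, f37, f38, f6} — 15 facts.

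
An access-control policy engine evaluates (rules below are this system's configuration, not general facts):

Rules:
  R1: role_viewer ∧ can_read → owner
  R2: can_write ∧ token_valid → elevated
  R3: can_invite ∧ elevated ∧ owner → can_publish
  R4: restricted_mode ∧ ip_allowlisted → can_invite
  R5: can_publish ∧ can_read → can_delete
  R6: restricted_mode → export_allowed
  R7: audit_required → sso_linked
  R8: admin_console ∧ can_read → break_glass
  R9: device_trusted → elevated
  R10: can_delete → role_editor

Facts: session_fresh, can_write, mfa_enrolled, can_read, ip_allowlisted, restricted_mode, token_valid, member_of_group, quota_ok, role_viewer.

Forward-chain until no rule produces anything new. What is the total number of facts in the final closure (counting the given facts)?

Round 1 fires R1, R2, R4, R6, giving owner, elevated, can_invite, export_allowed.
Round 2 fires R3, giving can_publish.
Round 3 fires R5, giving can_delete.
Round 4 fires R10, giving role_editor.
Closure: {can_delete, can_invite, can_publish, can_read, can_write, elevated, export_allowed, ip_allowlisted, member_of_group, mfa_enrolled, owner, quota_ok, restricted_mode, role_editor, role_viewer, session_fresh, token_valid} — 17 facts.

17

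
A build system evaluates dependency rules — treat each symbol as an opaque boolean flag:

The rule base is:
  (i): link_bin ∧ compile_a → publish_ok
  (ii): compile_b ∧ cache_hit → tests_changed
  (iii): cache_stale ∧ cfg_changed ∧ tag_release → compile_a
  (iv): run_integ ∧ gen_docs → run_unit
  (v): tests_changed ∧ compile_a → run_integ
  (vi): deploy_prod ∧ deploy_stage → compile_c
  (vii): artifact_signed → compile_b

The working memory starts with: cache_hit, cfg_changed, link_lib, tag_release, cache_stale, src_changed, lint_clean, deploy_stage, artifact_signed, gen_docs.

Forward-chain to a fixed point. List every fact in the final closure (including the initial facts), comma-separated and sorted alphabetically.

artifact_signed, cache_hit, cache_stale, cfg_changed, compile_a, compile_b, deploy_stage, gen_docs, link_lib, lint_clean, run_integ, run_unit, src_changed, tag_release, tests_changed

Round 1 fires (iii), (vii), giving compile_a, compile_b.
Round 2 fires (ii), giving tests_changed.
Round 3 fires (v), giving run_integ.
Round 4 fires (iv), giving run_unit.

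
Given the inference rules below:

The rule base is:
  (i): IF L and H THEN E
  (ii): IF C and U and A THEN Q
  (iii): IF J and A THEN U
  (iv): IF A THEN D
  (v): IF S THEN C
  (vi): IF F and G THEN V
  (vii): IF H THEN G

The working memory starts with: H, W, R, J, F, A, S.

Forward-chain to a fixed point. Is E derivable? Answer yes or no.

no

Round 1: (iii) [IF J and A THEN U]; (iv) [IF A THEN D]; (v) [IF S THEN C]; (vii) [IF H THEN G]. New: U, D, C, G.
Round 2: (ii) [IF C and U and A THEN Q]; (vi) [IF F and G THEN V]. New: Q, V.
Fixed point reached. E is concluded only by (i); (i) needs L (never derived).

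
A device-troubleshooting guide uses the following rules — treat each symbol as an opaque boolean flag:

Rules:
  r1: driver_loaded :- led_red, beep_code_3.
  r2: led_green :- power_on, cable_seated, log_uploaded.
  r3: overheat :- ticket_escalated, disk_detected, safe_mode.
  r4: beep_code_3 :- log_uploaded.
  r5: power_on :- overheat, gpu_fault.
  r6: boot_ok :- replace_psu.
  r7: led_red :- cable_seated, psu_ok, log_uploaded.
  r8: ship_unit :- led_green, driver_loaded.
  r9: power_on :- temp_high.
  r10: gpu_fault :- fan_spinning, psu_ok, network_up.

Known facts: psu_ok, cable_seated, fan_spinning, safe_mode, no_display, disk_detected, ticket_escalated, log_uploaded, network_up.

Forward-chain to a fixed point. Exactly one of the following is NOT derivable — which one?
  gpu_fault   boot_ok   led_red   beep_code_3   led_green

boot_ok

Round 1: r3 [overheat :- ticket_escalated, disk_detected, safe_mode.]; r4 [beep_code_3 :- log_uploaded.]; r7 [led_red :- cable_seated, psu_ok, log_uploaded.]; r10 [gpu_fault :- fan_spinning, psu_ok, network_up.]. New: overheat, beep_code_3, led_red, gpu_fault.
Round 2: r1 [driver_loaded :- led_red, beep_code_3.]; r5 [power_on :- overheat, gpu_fault.]. New: driver_loaded, power_on.
Round 3: r2 [led_green :- power_on, cable_seated, log_uploaded.]. New: led_green.
Round 4: r8 [ship_unit :- led_green, driver_loaded.]. New: ship_unit.
Derived: led_green (round 3), beep_code_3 (round 1), led_red (round 1), gpu_fault (round 1). boot_ok never appears in any round.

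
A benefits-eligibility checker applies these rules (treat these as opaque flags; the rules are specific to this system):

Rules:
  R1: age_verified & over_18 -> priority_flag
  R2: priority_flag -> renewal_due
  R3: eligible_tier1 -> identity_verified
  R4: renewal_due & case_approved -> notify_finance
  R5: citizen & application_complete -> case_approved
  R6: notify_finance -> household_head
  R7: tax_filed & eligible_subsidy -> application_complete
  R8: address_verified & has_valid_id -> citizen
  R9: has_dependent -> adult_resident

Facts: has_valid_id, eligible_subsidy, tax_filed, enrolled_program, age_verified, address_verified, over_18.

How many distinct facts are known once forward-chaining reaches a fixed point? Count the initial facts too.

14

Round 1: R1 [age_verified & over_18 -> priority_flag]; R7 [tax_filed & eligible_subsidy -> application_complete]; R8 [address_verified & has_valid_id -> citizen]. New: priority_flag, application_complete, citizen.
Round 2: R2 [priority_flag -> renewal_due]; R5 [citizen & application_complete -> case_approved]. New: renewal_due, case_approved.
Round 3: R4 [renewal_due & case_approved -> notify_finance]. New: notify_finance.
Round 4: R6 [notify_finance -> household_head]. New: household_head.
Closure: {address_verified, age_verified, application_complete, case_approved, citizen, eligible_subsidy, enrolled_program, has_valid_id, household_head, notify_finance, over_18, priority_flag, renewal_due, tax_filed} — 14 facts.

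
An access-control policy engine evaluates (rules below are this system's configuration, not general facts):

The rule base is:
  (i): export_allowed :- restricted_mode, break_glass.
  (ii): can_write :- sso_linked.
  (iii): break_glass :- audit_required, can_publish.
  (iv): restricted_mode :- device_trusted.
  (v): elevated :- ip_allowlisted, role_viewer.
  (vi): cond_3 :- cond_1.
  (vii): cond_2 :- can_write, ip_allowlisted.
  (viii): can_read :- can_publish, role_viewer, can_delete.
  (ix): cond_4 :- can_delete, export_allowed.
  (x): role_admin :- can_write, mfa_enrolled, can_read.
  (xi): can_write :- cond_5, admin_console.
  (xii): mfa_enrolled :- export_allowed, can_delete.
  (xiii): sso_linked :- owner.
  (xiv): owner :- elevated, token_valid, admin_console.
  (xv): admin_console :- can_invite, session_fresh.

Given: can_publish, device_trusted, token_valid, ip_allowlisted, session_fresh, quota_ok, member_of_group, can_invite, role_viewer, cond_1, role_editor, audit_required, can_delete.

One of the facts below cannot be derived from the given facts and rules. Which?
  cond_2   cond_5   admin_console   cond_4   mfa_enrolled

[1] (iii) [break_glass :- audit_required, can_publish.]; (iv) [restricted_mode :- device_trusted.]; (v) [elevated :- ip_allowlisted, role_viewer.]; (vi) [cond_3 :- cond_1.]; (viii) [can_read :- can_publish, role_viewer, can_delete.]; (xv) [admin_console :- can_invite, session_fresh.]. ⇒ new: break_glass, restricted_mode, elevated, cond_3, can_read, admin_console.
[2] (i) [export_allowed :- restricted_mode, break_glass.]; (xiv) [owner :- elevated, token_valid, admin_console.]. ⇒ new: export_allowed, owner.
[3] (ix) [cond_4 :- can_delete, export_allowed.]; (xii) [mfa_enrolled :- export_allowed, can_delete.]; (xiii) [sso_linked :- owner.]. ⇒ new: cond_4, mfa_enrolled, sso_linked.
[4] (ii) [can_write :- sso_linked.]. ⇒ new: can_write.
[5] (vii) [cond_2 :- can_write, ip_allowlisted.]; (x) [role_admin :- can_write, mfa_enrolled, can_read.]. ⇒ new: cond_2, role_admin.
Derived: mfa_enrolled (round 3), cond_4 (round 3), admin_console (round 1), cond_2 (round 5). cond_5 never appears in any round.

cond_5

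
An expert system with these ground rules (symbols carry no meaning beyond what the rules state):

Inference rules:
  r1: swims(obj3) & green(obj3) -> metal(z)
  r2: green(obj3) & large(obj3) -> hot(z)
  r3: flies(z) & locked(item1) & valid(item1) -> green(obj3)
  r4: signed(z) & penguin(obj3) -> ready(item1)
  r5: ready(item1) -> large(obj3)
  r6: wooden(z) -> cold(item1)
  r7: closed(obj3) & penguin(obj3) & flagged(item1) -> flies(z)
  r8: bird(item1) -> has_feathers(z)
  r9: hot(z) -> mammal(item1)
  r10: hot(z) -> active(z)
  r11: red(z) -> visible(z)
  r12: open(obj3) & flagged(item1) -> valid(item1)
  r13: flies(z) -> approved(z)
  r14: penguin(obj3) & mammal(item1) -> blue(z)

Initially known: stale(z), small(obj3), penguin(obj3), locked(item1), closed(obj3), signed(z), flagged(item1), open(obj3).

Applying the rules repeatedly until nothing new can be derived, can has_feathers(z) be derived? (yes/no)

no

Round 1 — r4, r7, r12, derive ready(item1), flies(z), valid(item1).
Round 2 — r3, r5, r13, derive green(obj3), large(obj3), approved(z).
Round 3 — r2, derive hot(z).
Round 4 — r9, r10, derive mammal(item1), active(z).
Round 5 — r14, derive blue(z).
Fixed point reached. has_feathers(z) is concluded only by r8; r8 needs bird(item1) (never derived).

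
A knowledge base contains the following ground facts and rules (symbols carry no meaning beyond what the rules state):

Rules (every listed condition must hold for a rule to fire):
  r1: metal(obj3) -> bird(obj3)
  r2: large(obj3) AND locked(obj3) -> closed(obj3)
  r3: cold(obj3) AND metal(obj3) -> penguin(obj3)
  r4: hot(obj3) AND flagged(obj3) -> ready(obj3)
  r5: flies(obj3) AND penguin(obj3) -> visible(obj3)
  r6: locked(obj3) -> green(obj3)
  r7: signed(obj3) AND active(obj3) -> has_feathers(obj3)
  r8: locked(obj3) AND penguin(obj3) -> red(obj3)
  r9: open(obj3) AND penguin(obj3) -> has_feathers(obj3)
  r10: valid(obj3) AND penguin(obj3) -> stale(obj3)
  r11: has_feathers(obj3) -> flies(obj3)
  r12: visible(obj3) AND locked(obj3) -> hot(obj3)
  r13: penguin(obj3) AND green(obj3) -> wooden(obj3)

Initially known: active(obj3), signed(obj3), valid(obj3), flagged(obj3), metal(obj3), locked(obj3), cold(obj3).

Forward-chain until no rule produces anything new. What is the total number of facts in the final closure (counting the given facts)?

Round 1 fires r1, r3, r6, r7, giving bird(obj3), penguin(obj3), green(obj3), has_feathers(obj3).
Round 2 fires r8, r10, r11, r13, giving red(obj3), stale(obj3), flies(obj3), wooden(obj3).
Round 3 fires r5, giving visible(obj3).
Round 4 fires r12, giving hot(obj3).
Round 5 fires r4, giving ready(obj3).
Closure: {active(obj3), bird(obj3), cold(obj3), flagged(obj3), flies(obj3), green(obj3), has_feathers(obj3), hot(obj3), locked(obj3), metal(obj3), penguin(obj3), ready(obj3), red(obj3), signed(obj3), stale(obj3), valid(obj3), visible(obj3), wooden(obj3)} — 18 facts.

18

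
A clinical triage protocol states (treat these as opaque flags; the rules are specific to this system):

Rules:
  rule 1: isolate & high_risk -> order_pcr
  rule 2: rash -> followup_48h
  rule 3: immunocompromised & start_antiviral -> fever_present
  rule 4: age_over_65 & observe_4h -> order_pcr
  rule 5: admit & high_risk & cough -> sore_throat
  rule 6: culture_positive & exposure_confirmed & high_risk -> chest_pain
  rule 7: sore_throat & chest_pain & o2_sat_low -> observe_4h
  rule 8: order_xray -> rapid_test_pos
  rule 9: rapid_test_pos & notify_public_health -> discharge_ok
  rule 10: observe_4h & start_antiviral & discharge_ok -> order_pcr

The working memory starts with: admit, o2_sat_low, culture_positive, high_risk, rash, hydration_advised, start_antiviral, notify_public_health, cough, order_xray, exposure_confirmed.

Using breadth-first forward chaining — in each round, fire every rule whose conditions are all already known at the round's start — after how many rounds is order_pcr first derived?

Round 1 — rule 2, rule 5, rule 6, rule 8, derive followup_48h, sore_throat, chest_pain, rapid_test_pos.
Round 2 — rule 7, rule 9, derive observe_4h, discharge_ok.
Round 3 — rule 10, derive order_pcr.
order_pcr first appears in round 3.

3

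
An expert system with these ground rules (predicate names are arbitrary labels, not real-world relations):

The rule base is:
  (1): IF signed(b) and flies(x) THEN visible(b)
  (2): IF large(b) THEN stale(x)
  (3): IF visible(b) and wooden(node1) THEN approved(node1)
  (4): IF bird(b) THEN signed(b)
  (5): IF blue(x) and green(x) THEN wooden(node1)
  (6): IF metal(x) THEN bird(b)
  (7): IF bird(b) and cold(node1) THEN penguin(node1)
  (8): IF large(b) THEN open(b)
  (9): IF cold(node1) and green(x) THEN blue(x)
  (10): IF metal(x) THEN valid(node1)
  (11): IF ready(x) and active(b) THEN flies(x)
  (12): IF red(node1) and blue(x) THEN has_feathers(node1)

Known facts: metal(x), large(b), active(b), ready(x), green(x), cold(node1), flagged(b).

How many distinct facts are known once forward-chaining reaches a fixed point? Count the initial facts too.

Round 1 fires (2), (6), (8), (9), (10), (11), giving stale(x), bird(b), open(b), blue(x), valid(node1), flies(x).
Round 2 fires (4), (5), (7), giving signed(b), wooden(node1), penguin(node1).
Round 3 fires (1), giving visible(b).
Round 4 fires (3), giving approved(node1).
Closure: {active(b), approved(node1), bird(b), blue(x), cold(node1), flagged(b), flies(x), green(x), large(b), metal(x), open(b), penguin(node1), ready(x), signed(b), stale(x), valid(node1), visible(b), wooden(node1)} — 18 facts.

18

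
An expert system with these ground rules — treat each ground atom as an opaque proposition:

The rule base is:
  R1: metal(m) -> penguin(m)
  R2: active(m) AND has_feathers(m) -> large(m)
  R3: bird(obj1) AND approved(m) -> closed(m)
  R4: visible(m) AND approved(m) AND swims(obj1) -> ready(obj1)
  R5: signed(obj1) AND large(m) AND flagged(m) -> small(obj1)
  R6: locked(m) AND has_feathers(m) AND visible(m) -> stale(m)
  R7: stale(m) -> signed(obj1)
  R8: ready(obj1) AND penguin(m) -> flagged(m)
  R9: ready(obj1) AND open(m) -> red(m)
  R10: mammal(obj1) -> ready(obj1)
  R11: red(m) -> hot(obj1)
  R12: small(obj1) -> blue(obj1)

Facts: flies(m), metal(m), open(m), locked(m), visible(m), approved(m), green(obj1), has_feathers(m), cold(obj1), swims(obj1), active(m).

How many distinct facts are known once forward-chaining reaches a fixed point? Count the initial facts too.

Round 1: R1 [metal(m) -> penguin(m)]; R2 [active(m) AND has_feathers(m) -> large(m)]; R4 [visible(m) AND approved(m) AND swims(obj1) -> ready(obj1)]; R6 [locked(m) AND has_feathers(m) AND visible(m) -> stale(m)]. Adds penguin(m), large(m), ready(obj1), stale(m).
Round 2: R7 [stale(m) -> signed(obj1)]; R8 [ready(obj1) AND penguin(m) -> flagged(m)]; R9 [ready(obj1) AND open(m) -> red(m)]. Adds signed(obj1), flagged(m), red(m).
Round 3: R5 [signed(obj1) AND large(m) AND flagged(m) -> small(obj1)]; R11 [red(m) -> hot(obj1)]. Adds small(obj1), hot(obj1).
Round 4: R12 [small(obj1) -> blue(obj1)]. Adds blue(obj1).
Closure: {active(m), approved(m), blue(obj1), cold(obj1), flagged(m), flies(m), green(obj1), has_feathers(m), hot(obj1), large(m), locked(m), metal(m), open(m), penguin(m), ready(obj1), red(m), signed(obj1), small(obj1), stale(m), swims(obj1), visible(m)} — 21 facts.

21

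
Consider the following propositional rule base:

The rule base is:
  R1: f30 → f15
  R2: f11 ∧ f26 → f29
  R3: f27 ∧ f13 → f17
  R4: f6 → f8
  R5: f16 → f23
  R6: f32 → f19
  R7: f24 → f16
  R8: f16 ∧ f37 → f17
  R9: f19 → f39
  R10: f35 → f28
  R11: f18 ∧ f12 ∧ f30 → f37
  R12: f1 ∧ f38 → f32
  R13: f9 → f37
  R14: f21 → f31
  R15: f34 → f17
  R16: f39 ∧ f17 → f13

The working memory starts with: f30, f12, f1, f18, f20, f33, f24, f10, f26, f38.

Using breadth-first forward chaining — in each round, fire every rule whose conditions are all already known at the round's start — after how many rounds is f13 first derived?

Round 1: R1 [f30 → f15]; R7 [f24 → f16]; R11 [f18 ∧ f12 ∧ f30 → f37]; R12 [f1 ∧ f38 → f32]. New: f15, f16, f37, f32.
Round 2: R5 [f16 → f23]; R6 [f32 → f19]; R8 [f16 ∧ f37 → f17]. New: f23, f19, f17.
Round 3: R9 [f19 → f39]. New: f39.
Round 4: R16 [f39 ∧ f17 → f13]. New: f13.
f13 first appears in round 4.

4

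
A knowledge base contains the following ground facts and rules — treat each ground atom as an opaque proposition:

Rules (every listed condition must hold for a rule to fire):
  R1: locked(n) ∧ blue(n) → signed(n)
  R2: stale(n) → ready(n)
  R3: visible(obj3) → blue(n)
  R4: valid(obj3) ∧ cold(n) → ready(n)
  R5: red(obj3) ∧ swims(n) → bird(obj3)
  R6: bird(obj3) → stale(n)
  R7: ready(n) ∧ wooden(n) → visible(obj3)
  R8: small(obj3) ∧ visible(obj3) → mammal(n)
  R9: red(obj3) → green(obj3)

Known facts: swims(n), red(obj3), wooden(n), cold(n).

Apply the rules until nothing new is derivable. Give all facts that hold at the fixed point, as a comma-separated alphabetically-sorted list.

Round 1: R5 [red(obj3) ∧ swims(n) → bird(obj3)]; R9 [red(obj3) → green(obj3)]. Adds bird(obj3), green(obj3).
Round 2: R6 [bird(obj3) → stale(n)]. Adds stale(n).
Round 3: R2 [stale(n) → ready(n)]. Adds ready(n).
Round 4: R7 [ready(n) ∧ wooden(n) → visible(obj3)]. Adds visible(obj3).
Round 5: R3 [visible(obj3) → blue(n)]. Adds blue(n).

bird(obj3), blue(n), cold(n), green(obj3), ready(n), red(obj3), stale(n), swims(n), visible(obj3), wooden(n)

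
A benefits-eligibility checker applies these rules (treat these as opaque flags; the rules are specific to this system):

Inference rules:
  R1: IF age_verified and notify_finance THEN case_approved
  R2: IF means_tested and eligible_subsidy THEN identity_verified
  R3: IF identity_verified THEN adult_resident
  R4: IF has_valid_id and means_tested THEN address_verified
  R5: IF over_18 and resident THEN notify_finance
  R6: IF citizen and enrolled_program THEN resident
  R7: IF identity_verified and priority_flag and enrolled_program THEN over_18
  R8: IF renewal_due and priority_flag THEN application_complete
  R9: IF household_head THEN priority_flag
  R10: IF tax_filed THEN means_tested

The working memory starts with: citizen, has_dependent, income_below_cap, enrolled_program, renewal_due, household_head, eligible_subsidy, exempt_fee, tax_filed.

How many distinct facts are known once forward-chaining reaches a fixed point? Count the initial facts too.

Round 1 — R6, R9, R10, derive resident, priority_flag, means_tested.
Round 2 — R2, R8, derive identity_verified, application_complete.
Round 3 — R3, R7, derive adult_resident, over_18.
Round 4 — R5, derive notify_finance.
Closure: {adult_resident, application_complete, citizen, eligible_subsidy, enrolled_program, exempt_fee, has_dependent, household_head, identity_verified, income_below_cap, means_tested, notify_finance, over_18, priority_flag, renewal_due, resident, tax_filed} — 17 facts.

17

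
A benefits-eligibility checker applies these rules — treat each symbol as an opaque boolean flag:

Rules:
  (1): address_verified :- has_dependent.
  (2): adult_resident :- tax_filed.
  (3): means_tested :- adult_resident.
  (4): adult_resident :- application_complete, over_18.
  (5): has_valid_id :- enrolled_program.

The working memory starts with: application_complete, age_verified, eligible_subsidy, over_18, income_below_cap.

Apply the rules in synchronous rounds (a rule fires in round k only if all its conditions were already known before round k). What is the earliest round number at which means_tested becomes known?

2

Round 1 — (4), derive adult_resident.
Round 2 — (3), derive means_tested.
means_tested first appears in round 2.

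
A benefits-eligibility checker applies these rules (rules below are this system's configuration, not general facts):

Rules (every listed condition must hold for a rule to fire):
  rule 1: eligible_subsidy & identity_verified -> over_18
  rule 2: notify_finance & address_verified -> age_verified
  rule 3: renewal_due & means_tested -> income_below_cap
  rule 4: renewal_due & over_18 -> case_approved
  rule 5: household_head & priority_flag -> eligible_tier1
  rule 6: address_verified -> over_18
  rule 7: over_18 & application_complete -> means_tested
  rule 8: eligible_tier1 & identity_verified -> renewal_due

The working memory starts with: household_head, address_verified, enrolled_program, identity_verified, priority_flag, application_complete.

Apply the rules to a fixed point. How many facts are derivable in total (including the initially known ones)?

[1] rule 5 [household_head & priority_flag -> eligible_tier1]; rule 6 [address_verified -> over_18]. ⇒ new: eligible_tier1, over_18.
[2] rule 7 [over_18 & application_complete -> means_tested]; rule 8 [eligible_tier1 & identity_verified -> renewal_due]. ⇒ new: means_tested, renewal_due.
[3] rule 3 [renewal_due & means_tested -> income_below_cap]; rule 4 [renewal_due & over_18 -> case_approved]. ⇒ new: income_below_cap, case_approved.
Closure: {address_verified, application_complete, case_approved, eligible_tier1, enrolled_program, household_head, identity_verified, income_below_cap, means_tested, over_18, priority_flag, renewal_due} — 12 facts.

12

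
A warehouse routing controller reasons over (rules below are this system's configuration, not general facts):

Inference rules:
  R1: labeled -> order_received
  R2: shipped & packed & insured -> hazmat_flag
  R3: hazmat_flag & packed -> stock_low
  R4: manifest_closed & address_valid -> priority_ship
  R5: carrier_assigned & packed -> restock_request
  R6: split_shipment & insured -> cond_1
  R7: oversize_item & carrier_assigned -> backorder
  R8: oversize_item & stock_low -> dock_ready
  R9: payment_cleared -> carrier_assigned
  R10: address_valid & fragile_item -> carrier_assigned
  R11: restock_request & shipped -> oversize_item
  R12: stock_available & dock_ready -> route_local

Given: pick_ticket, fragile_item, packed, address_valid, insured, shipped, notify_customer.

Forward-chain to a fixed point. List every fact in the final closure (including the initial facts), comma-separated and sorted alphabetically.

address_valid, backorder, carrier_assigned, dock_ready, fragile_item, hazmat_flag, insured, notify_customer, oversize_item, packed, pick_ticket, restock_request, shipped, stock_low

Round 1: R2 [shipped & packed & insured -> hazmat_flag]; R10 [address_valid & fragile_item -> carrier_assigned]. Adds hazmat_flag, carrier_assigned.
Round 2: R3 [hazmat_flag & packed -> stock_low]; R5 [carrier_assigned & packed -> restock_request]. Adds stock_low, restock_request.
Round 3: R11 [restock_request & shipped -> oversize_item]. Adds oversize_item.
Round 4: R7 [oversize_item & carrier_assigned -> backorder]; R8 [oversize_item & stock_low -> dock_ready]. Adds backorder, dock_ready.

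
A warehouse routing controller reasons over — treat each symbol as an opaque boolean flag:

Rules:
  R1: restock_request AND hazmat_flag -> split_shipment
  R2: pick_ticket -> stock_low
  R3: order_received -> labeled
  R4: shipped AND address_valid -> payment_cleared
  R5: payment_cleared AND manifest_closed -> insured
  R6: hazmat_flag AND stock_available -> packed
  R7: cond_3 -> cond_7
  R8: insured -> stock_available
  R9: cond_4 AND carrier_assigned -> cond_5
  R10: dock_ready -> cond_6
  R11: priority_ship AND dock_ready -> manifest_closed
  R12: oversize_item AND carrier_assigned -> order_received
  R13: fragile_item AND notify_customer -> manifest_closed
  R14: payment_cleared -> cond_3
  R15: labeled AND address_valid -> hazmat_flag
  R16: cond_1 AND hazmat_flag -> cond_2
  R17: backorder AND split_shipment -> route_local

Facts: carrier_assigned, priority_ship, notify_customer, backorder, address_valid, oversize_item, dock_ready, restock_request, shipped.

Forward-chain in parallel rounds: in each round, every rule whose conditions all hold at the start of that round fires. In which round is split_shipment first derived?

Round 1 fires R4, R10, R11, R12, giving payment_cleared, cond_6, manifest_closed, order_received.
Round 2 fires R3, R5, R14, giving labeled, insured, cond_3.
Round 3 fires R7, R8, R15, giving cond_7, stock_available, hazmat_flag.
Round 4 fires R1, R6, giving split_shipment, packed.
split_shipment first appears in round 4.

4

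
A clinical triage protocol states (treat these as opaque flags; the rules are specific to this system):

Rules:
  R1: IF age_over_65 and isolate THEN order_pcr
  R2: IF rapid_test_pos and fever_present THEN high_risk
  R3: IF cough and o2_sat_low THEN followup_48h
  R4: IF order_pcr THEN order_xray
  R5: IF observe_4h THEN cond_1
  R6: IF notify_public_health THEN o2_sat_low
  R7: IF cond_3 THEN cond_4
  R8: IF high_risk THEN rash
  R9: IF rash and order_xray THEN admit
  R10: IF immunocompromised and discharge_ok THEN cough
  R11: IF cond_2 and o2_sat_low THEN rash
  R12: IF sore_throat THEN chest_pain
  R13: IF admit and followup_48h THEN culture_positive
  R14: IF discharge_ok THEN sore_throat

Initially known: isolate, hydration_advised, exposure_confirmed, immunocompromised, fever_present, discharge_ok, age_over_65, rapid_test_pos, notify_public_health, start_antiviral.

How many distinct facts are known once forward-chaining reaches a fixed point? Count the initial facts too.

[1] R1 [IF age_over_65 and isolate THEN order_pcr]; R2 [IF rapid_test_pos and fever_present THEN high_risk]; R6 [IF notify_public_health THEN o2_sat_low]; R10 [IF immunocompromised and discharge_ok THEN cough]; R14 [IF discharge_ok THEN sore_throat]. ⇒ new: order_pcr, high_risk, o2_sat_low, cough, sore_throat.
[2] R3 [IF cough and o2_sat_low THEN followup_48h]; R4 [IF order_pcr THEN order_xray]; R8 [IF high_risk THEN rash]; R12 [IF sore_throat THEN chest_pain]. ⇒ new: followup_48h, order_xray, rash, chest_pain.
[3] R9 [IF rash and order_xray THEN admit]. ⇒ new: admit.
[4] R13 [IF admit and followup_48h THEN culture_positive]. ⇒ new: culture_positive.
Closure: {admit, age_over_65, chest_pain, cough, culture_positive, discharge_ok, exposure_confirmed, fever_present, followup_48h, high_risk, hydration_advised, immunocompromised, isolate, notify_public_health, o2_sat_low, order_pcr, order_xray, rapid_test_pos, rash, sore_throat, start_antiviral} — 21 facts.

21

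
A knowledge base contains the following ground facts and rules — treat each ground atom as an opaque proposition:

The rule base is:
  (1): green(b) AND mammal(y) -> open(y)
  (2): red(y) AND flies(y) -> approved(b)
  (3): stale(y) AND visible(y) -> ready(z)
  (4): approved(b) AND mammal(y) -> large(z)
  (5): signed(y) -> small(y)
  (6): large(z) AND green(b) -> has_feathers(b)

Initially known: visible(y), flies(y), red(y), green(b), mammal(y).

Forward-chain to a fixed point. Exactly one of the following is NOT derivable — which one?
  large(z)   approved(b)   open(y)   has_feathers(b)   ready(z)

ready(z)

Round 1: (1) [green(b) AND mammal(y) -> open(y)]; (2) [red(y) AND flies(y) -> approved(b)]. New: open(y), approved(b).
Round 2: (4) [approved(b) AND mammal(y) -> large(z)]. New: large(z).
Round 3: (6) [large(z) AND green(b) -> has_feathers(b)]. New: has_feathers(b).
Derived: open(y) (round 1), has_feathers(b) (round 3), approved(b) (round 1), large(z) (round 2). ready(z) never appears in any round.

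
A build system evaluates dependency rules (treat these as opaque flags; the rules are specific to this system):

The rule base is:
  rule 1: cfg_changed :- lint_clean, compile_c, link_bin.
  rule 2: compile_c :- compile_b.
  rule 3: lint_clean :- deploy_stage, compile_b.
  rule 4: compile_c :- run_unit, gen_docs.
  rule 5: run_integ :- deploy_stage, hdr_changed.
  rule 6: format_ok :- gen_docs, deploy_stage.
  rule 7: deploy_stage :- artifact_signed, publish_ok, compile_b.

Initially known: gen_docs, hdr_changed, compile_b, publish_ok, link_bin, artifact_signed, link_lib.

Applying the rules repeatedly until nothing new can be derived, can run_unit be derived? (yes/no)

Round 1: rule 2 [compile_c :- compile_b.]; rule 7 [deploy_stage :- artifact_signed, publish_ok, compile_b.]. Adds compile_c, deploy_stage.
Round 2: rule 3 [lint_clean :- deploy_stage, compile_b.]; rule 5 [run_integ :- deploy_stage, hdr_changed.]; rule 6 [format_ok :- gen_docs, deploy_stage.]. Adds lint_clean, run_integ, format_ok.
Round 3: rule 1 [cfg_changed :- lint_clean, compile_c, link_bin.]. Adds cfg_changed.
Fixed point reached. No rule has run_unit as a consequent, and it is not given.

no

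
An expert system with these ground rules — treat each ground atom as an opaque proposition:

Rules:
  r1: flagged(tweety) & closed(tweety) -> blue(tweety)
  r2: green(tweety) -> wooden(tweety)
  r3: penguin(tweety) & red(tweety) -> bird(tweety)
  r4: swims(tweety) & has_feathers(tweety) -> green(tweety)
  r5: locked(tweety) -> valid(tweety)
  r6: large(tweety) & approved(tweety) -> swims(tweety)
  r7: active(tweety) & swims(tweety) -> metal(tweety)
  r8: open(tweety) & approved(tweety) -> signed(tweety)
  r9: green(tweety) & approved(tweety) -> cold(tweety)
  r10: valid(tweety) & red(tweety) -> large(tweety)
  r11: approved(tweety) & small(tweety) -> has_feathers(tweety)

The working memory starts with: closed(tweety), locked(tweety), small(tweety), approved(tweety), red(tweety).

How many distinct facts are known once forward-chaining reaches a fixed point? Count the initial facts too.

Round 1: r5 [locked(tweety) -> valid(tweety)]; r11 [approved(tweety) & small(tweety) -> has_feathers(tweety)]. New: valid(tweety), has_feathers(tweety).
Round 2: r10 [valid(tweety) & red(tweety) -> large(tweety)]. New: large(tweety).
Round 3: r6 [large(tweety) & approved(tweety) -> swims(tweety)]. New: swims(tweety).
Round 4: r4 [swims(tweety) & has_feathers(tweety) -> green(tweety)]. New: green(tweety).
Round 5: r2 [green(tweety) -> wooden(tweety)]; r9 [green(tweety) & approved(tweety) -> cold(tweety)]. New: wooden(tweety), cold(tweety).
Closure: {approved(tweety), closed(tweety), cold(tweety), green(tweety), has_feathers(tweety), large(tweety), locked(tweety), red(tweety), small(tweety), swims(tweety), valid(tweety), wooden(tweety)} — 12 facts.

12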